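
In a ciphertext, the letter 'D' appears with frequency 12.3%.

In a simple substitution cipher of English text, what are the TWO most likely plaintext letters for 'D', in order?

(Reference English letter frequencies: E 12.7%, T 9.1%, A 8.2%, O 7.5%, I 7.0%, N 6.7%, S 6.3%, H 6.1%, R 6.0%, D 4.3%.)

Step 1: Observed frequency of 'D' is 12.3%.
Step 2: Compute distances to each reference frequency and sort:
  E (12.7%): difference = 0.4% <-- BEST
  T (9.1%): difference = 3.2% <-- RUNNER-UP
  A (8.2%): difference = 4.1%
  O (7.5%): difference = 4.8%
  I (7.0%): difference = 5.3%
Step 3: Most likely is 'E' (12.7%, diff 0.4%); second most likely is 'T' (9.1%, diff 3.2%).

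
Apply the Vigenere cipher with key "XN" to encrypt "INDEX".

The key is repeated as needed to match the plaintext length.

Step 1: Repeat key to match plaintext length:
  Plaintext: INDEX
  Key:       XNXNX
Step 2: Encrypt each letter:
  I(8) + X(23) = (8+23) mod 26 = 5 = F
  N(13) + N(13) = (13+13) mod 26 = 0 = A
  D(3) + X(23) = (3+23) mod 26 = 0 = A
  E(4) + N(13) = (4+13) mod 26 = 17 = R
  X(23) + X(23) = (23+23) mod 26 = 20 = U
Ciphertext: FAARU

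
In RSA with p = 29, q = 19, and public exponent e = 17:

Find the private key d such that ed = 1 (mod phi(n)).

Step 1: n = 29 * 19 = 551.
Step 2: phi(n) = 28 * 18 = 504.
Step 3: Find d such that 17 * d = 1 (mod 504).
Step 4: d = 17^(-1) mod 504 = 89.
Verification: 17 * 89 = 1513 = 3 * 504 + 1.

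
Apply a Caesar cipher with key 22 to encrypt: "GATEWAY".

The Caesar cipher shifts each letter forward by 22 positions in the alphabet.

Step 1: For each letter, shift forward by 22 positions (mod 26).
  G (position 6) -> position (6+22) mod 26 = 2 -> C
  A (position 0) -> position (0+22) mod 26 = 22 -> W
  T (position 19) -> position (19+22) mod 26 = 15 -> P
  E (position 4) -> position (4+22) mod 26 = 0 -> A
  W (position 22) -> position (22+22) mod 26 = 18 -> S
  A (position 0) -> position (0+22) mod 26 = 22 -> W
  Y (position 24) -> position (24+22) mod 26 = 20 -> U
Result: CWPASWU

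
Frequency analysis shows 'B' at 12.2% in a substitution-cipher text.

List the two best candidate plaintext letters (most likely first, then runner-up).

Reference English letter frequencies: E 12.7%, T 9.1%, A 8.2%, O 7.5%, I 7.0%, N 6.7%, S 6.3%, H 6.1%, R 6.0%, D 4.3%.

Step 1: Observed frequency of 'B' is 12.2%.
Step 2: Compute distances to each reference frequency and sort:
  E (12.7%): difference = 0.5% <-- BEST
  T (9.1%): difference = 3.1% <-- RUNNER-UP
  A (8.2%): difference = 4.0%
  O (7.5%): difference = 4.7%
  I (7.0%): difference = 5.2%
Step 3: Most likely is 'E' (12.7%, diff 0.5%); second most likely is 'T' (9.1%, diff 3.1%).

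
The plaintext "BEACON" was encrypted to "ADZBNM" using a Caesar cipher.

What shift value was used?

Step 1: Compare first letters: B (position 1) -> A (position 0).
Step 2: Shift = (0 - 1) mod 26 = 25.
The shift value is 25.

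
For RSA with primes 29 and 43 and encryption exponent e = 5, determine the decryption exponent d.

Step 1: n = 29 * 43 = 1247.
Step 2: phi(n) = 28 * 42 = 1176.
Step 3: Find d such that 5 * d = 1 (mod 1176).
Step 4: d = 5^(-1) mod 1176 = 941.
Verification: 5 * 941 = 4705 = 4 * 1176 + 1.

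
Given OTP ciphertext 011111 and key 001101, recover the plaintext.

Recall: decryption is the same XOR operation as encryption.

Step 1: XOR ciphertext with key:
  Ciphertext: 011111
  Key:        001101
  XOR:        010010
Step 2: Plaintext = 010010 = 18 in decimal.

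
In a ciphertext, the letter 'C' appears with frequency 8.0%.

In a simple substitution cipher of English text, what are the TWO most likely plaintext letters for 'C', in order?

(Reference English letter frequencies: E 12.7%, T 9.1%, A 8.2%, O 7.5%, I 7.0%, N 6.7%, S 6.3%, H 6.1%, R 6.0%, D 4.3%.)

Step 1: Observed frequency of 'C' is 8.0%.
Step 2: Compute distances to each reference frequency and sort:
  A (8.2%): difference = 0.2% <-- BEST
  O (7.5%): difference = 0.5% <-- RUNNER-UP
  I (7.0%): difference = 1.0%
  T (9.1%): difference = 1.1%
  N (6.7%): difference = 1.3%
Step 3: Most likely is 'A' (8.2%, diff 0.2%); second most likely is 'O' (7.5%, diff 0.5%).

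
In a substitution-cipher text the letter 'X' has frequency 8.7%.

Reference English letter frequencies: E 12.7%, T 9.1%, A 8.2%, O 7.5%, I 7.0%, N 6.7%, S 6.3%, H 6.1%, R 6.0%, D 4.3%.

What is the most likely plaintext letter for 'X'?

Step 1: The observed frequency is 8.7%.
Step 2: Compare with English frequencies:
  E: 12.7% (difference: 4.0%)
  T: 9.1% (difference: 0.4%) <-- closest
  A: 8.2% (difference: 0.5%)
  O: 7.5% (difference: 1.2%)
  I: 7.0% (difference: 1.7%)
  N: 6.7% (difference: 2.0%)
  S: 6.3% (difference: 2.4%)
  H: 6.1% (difference: 2.6%)
  R: 6.0% (difference: 2.7%)
  D: 4.3% (difference: 4.4%)
Step 3: 'X' most likely represents 'T' (frequency 9.1%).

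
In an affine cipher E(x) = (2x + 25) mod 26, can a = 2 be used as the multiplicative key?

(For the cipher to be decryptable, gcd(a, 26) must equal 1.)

Step 1: Compute gcd(2, 26).
Step 2: gcd(2, 26) = 2.
Since gcd = 2 != 1, 2 shares a common factor with 26, so it cannot be used.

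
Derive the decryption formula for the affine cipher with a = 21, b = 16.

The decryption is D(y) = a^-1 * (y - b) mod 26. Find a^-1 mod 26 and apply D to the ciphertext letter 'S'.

Step 1: Find a^-1, the modular inverse of 21 mod 26.
Step 2: We need 21 * a^-1 = 1 (mod 26).
Step 3: 21 * 5 = 105 = 4 * 26 + 1, so a^-1 = 5.
Step 4: D(y) = 5(y - 16) mod 26.
Step 5: Apply to 'S' (y = 18): D(18) = 5 * (18 - 16) mod 26 = 5 * 2 mod 26 = 10 -> 'K'.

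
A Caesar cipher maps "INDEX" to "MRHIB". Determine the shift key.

Step 1: Compare first letters: I (position 8) -> M (position 12).
Step 2: Shift = (12 - 8) mod 26 = 4.
The shift value is 4.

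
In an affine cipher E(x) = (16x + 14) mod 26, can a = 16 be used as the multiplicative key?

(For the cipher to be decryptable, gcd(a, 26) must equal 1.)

Step 1: Compute gcd(16, 26).
Step 2: gcd(16, 26) = 2.
Since gcd = 2 != 1, 16 shares a common factor with 26, so it cannot be used.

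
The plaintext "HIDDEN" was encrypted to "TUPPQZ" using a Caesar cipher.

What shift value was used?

Step 1: Compare first letters: H (position 7) -> T (position 19).
Step 2: Shift = (19 - 7) mod 26 = 12.
The shift value is 12.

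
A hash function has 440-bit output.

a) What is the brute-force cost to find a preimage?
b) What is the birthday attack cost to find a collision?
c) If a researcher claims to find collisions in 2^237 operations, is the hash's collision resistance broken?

Step 1: Preimage resistance requires brute-force of 2^440 operations.
Step 2: Collision resistance (birthday bound) = 2^(440/2) = 2^220.
Step 3: The claimed attack costs 2^237 operations.
Step 4: Since 2^237 >= 2^220, the claimed attack is no faster than the generic birthday attack, so this does not break collision resistance.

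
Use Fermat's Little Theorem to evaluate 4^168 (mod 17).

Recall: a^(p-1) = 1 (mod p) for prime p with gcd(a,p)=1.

Step 1: Since 17 is prime, by Fermat's Little Theorem: 4^16 = 1 (mod 17).
Step 2: Reduce exponent: 168 mod 16 = 8.
Step 3: So 4^168 = 4^8 (mod 17).
Step 4: 4^8 mod 17 = 1.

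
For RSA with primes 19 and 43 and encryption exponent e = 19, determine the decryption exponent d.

Step 1: n = 19 * 43 = 817.
Step 2: phi(n) = 18 * 42 = 756.
Step 3: Find d such that 19 * d = 1 (mod 756).
Step 4: d = 19^(-1) mod 756 = 199.
Verification: 19 * 199 = 3781 = 5 * 756 + 1.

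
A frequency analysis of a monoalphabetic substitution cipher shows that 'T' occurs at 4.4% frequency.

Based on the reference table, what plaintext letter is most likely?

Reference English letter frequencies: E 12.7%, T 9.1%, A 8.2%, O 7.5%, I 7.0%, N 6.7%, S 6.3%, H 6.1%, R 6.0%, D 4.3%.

Step 1: The observed frequency is 4.4%.
Step 2: Compare with English frequencies:
  E: 12.7% (difference: 8.3%)
  T: 9.1% (difference: 4.7%)
  A: 8.2% (difference: 3.8%)
  O: 7.5% (difference: 3.1%)
  I: 7.0% (difference: 2.6%)
  N: 6.7% (difference: 2.3%)
  S: 6.3% (difference: 1.9%)
  H: 6.1% (difference: 1.7%)
  R: 6.0% (difference: 1.6%)
  D: 4.3% (difference: 0.1%) <-- closest
Step 3: 'T' most likely represents 'D' (frequency 4.3%).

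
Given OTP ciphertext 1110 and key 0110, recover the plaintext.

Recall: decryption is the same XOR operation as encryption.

Step 1: XOR ciphertext with key:
  Ciphertext: 1110
  Key:        0110
  XOR:        1000
Step 2: Plaintext = 1000 = 8 in decimal.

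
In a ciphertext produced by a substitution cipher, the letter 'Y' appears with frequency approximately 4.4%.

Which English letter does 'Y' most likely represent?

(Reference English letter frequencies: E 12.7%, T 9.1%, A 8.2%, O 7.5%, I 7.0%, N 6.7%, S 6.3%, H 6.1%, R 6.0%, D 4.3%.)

Step 1: The observed frequency is 4.4%.
Step 2: Compare with English frequencies:
  E: 12.7% (difference: 8.3%)
  T: 9.1% (difference: 4.7%)
  A: 8.2% (difference: 3.8%)
  O: 7.5% (difference: 3.1%)
  I: 7.0% (difference: 2.6%)
  N: 6.7% (difference: 2.3%)
  S: 6.3% (difference: 1.9%)
  H: 6.1% (difference: 1.7%)
  R: 6.0% (difference: 1.6%)
  D: 4.3% (difference: 0.1%) <-- closest
Step 3: 'Y' most likely represents 'D' (frequency 4.3%).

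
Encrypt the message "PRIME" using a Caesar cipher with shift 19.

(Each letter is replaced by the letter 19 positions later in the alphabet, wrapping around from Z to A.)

Step 1: For each letter, shift forward by 19 positions (mod 26).
  P (position 15) -> position (15+19) mod 26 = 8 -> I
  R (position 17) -> position (17+19) mod 26 = 10 -> K
  I (position 8) -> position (8+19) mod 26 = 1 -> B
  M (position 12) -> position (12+19) mod 26 = 5 -> F
  E (position 4) -> position (4+19) mod 26 = 23 -> X
Result: IKBFX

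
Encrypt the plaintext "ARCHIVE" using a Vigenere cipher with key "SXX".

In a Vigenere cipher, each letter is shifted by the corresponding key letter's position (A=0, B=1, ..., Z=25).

Step 1: Repeat key to match plaintext length:
  Plaintext: ARCHIVE
  Key:       SXXSXXS
Step 2: Encrypt each letter:
  A(0) + S(18) = (0+18) mod 26 = 18 = S
  R(17) + X(23) = (17+23) mod 26 = 14 = O
  C(2) + X(23) = (2+23) mod 26 = 25 = Z
  H(7) + S(18) = (7+18) mod 26 = 25 = Z
  I(8) + X(23) = (8+23) mod 26 = 5 = F
  V(21) + X(23) = (21+23) mod 26 = 18 = S
  E(4) + S(18) = (4+18) mod 26 = 22 = W
Ciphertext: SOZZFSW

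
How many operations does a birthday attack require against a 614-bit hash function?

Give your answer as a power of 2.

Step 1: The birthday paradox gives collision probability ~50% after sqrt(2^n) = 2^(n/2) hashes.
Step 2: For 614-bit output: 2^(614/2) = 2^307.
Step 3: Approximately 2^307 hash computations needed.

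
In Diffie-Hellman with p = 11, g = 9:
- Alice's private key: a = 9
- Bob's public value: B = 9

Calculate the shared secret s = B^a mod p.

Step 1: s = B^a mod p = 9^9 mod 11.
  9^1 mod 11 = 9
  9^2 mod 11 = (9 * 9) mod 11 = 4
  9^3 mod 11 = (4 * 9) mod 11 = 3
  9^4 mod 11 = (3 * 9) mod 11 = 5
  9^5 mod 11 = (5 * 9) mod 11 = 1
  9^6 mod 11 = (1 * 9) mod 11 = 9
  9^7 mod 11 = (9 * 9) mod 11 = 4
  9^8 mod 11 = (4 * 9) mod 11 = 3
  9^9 mod 11 = (3 * 9) mod 11 = 5
Result: shared secret = 5.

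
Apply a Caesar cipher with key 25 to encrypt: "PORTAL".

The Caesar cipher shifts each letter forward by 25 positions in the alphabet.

Step 1: For each letter, shift forward by 25 positions (mod 26).
  P (position 15) -> position (15+25) mod 26 = 14 -> O
  O (position 14) -> position (14+25) mod 26 = 13 -> N
  R (position 17) -> position (17+25) mod 26 = 16 -> Q
  T (position 19) -> position (19+25) mod 26 = 18 -> S
  A (position 0) -> position (0+25) mod 26 = 25 -> Z
  L (position 11) -> position (11+25) mod 26 = 10 -> K
Result: ONQSZK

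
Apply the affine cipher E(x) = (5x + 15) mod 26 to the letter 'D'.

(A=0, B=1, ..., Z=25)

Step 1: Convert 'D' to number: x = 3.
Step 2: E(3) = (5 * 3 + 15) mod 26 = 30 mod 26 = 4.
Step 3: Convert 4 back to letter: E.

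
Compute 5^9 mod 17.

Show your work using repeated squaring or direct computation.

Step 1: Compute 5^9 mod 17 step by step, reducing modulo 17 at each step.
  5^1 mod 17 = 5
  5^2 mod 17 = (5 * 5) mod 17 = 8
  5^3 mod 17 = (8 * 5) mod 17 = 6
  5^4 mod 17 = (6 * 5) mod 17 = 13
  5^5 mod 17 = (13 * 5) mod 17 = 14
  5^6 mod 17 = (14 * 5) mod 17 = 2
  5^7 mod 17 = (2 * 5) mod 17 = 10
  5^8 mod 17 = (10 * 5) mod 17 = 16
  5^9 mod 17 = (16 * 5) mod 17 = 12
Step 2: Result = 12.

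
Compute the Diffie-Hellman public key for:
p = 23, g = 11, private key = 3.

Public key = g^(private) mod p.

Step 1: A = g^a mod p = 11^3 mod 23.
  11^1 mod 23 = 11
  11^2 mod 23 = (11 * 11) mod 23 = 6
  11^3 mod 23 = (6 * 11) mod 23 = 20
Result: A = 20.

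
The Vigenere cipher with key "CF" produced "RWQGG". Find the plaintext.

Step 1: Extend key: CFCFC
Step 2: Decrypt each letter (c - k) mod 26:
  R(17) - C(2) = (17-2) mod 26 = 15 = P
  W(22) - F(5) = (22-5) mod 26 = 17 = R
  Q(16) - C(2) = (16-2) mod 26 = 14 = O
  G(6) - F(5) = (6-5) mod 26 = 1 = B
  G(6) - C(2) = (6-2) mod 26 = 4 = E
Plaintext: PROBE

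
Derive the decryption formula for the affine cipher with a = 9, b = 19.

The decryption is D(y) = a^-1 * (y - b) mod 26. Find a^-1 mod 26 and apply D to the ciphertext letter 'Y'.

Step 1: Find a^-1, the modular inverse of 9 mod 26.
Step 2: We need 9 * a^-1 = 1 (mod 26).
Step 3: 9 * 3 = 27 = 1 * 26 + 1, so a^-1 = 3.
Step 4: D(y) = 3(y - 19) mod 26.
Step 5: Apply to 'Y' (y = 24): D(24) = 3 * (24 - 19) mod 26 = 3 * 5 mod 26 = 15 -> 'P'.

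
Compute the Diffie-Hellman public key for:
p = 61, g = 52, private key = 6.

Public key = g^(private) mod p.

Step 1: A = g^a mod p = 52^6 mod 61.
  52^1 mod 61 = 52
  52^2 mod 61 = (52 * 52) mod 61 = 20
  52^3 mod 61 = (20 * 52) mod 61 = 3
  52^4 mod 61 = (3 * 52) mod 61 = 34
  52^5 mod 61 = (34 * 52) mod 61 = 60
  52^6 mod 61 = (60 * 52) mod 61 = 9
Result: A = 9.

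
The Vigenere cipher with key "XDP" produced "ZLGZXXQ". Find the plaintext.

Step 1: Extend key: XDPXDPX
Step 2: Decrypt each letter (c - k) mod 26:
  Z(25) - X(23) = (25-23) mod 26 = 2 = C
  L(11) - D(3) = (11-3) mod 26 = 8 = I
  G(6) - P(15) = (6-15) mod 26 = 17 = R
  Z(25) - X(23) = (25-23) mod 26 = 2 = C
  X(23) - D(3) = (23-3) mod 26 = 20 = U
  X(23) - P(15) = (23-15) mod 26 = 8 = I
  Q(16) - X(23) = (16-23) mod 26 = 19 = T
Plaintext: CIRCUIT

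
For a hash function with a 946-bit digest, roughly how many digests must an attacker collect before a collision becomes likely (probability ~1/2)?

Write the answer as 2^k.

Step 1: The birthday paradox gives collision probability ~50% after sqrt(2^n) = 2^(n/2) hashes.
Step 2: For 946-bit output: 2^(946/2) = 2^473.
Step 3: Approximately 2^473 hash computations needed.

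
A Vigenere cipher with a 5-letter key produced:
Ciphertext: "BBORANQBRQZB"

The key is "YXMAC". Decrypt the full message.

Step 1: Key 'YXMAC' has length 5. Extended key: YXMACYXMACYX
Step 2: Decrypt each position:
  B(1) - Y(24) = 3 = D
  B(1) - X(23) = 4 = E
  O(14) - M(12) = 2 = C
  R(17) - A(0) = 17 = R
  A(0) - C(2) = 24 = Y
  N(13) - Y(24) = 15 = P
  Q(16) - X(23) = 19 = T
  B(1) - M(12) = 15 = P
  R(17) - A(0) = 17 = R
  Q(16) - C(2) = 14 = O
  Z(25) - Y(24) = 1 = B
  B(1) - X(23) = 4 = E
Plaintext: DECRYPTPROBE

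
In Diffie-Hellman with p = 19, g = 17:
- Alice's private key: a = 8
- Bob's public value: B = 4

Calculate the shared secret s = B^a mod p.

Step 1: s = B^a mod p = 4^8 mod 19.
  4^1 mod 19 = 4
  4^2 mod 19 = (4 * 4) mod 19 = 16
  4^3 mod 19 = (16 * 4) mod 19 = 7
  4^4 mod 19 = (7 * 4) mod 19 = 9
  4^5 mod 19 = (9 * 4) mod 19 = 17
  4^6 mod 19 = (17 * 4) mod 19 = 11
  4^7 mod 19 = (11 * 4) mod 19 = 6
  4^8 mod 19 = (6 * 4) mod 19 = 5
Result: shared secret = 5.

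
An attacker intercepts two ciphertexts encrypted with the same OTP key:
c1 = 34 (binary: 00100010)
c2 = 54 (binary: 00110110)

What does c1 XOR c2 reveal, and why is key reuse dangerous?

Step 1: c1 XOR c2 = (m1 XOR k) XOR (m2 XOR k).
Step 2: By XOR associativity/commutativity: = m1 XOR m2 XOR k XOR k = m1 XOR m2.
Step 3: 00100010 XOR 00110110 = 00010100 = 20.
Step 4: The key cancels out! An attacker learns m1 XOR m2 = 20, revealing the relationship between plaintexts.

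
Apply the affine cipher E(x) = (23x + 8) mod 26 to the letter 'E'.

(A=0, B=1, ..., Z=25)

Step 1: Convert 'E' to number: x = 4.
Step 2: E(4) = (23 * 4 + 8) mod 26 = 100 mod 26 = 22.
Step 3: Convert 22 back to letter: W.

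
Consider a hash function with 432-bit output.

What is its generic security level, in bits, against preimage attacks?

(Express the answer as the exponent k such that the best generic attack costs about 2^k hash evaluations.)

Step 1: The hash has a 432-bit output.
Step 2: Preimage resistance means: given a digest h(x), it should be infeasible to find any input that hashes to it.
With a 432-bit output there are 2^432 possible digests, so a generic brute-force preimage search costs about 2^432 evaluations.
Step 3: Security level = 432 bits.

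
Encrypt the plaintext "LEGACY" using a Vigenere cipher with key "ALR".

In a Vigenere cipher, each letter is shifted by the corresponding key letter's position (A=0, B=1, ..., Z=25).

Step 1: Repeat key to match plaintext length:
  Plaintext: LEGACY
  Key:       ALRALR
Step 2: Encrypt each letter:
  L(11) + A(0) = (11+0) mod 26 = 11 = L
  E(4) + L(11) = (4+11) mod 26 = 15 = P
  G(6) + R(17) = (6+17) mod 26 = 23 = X
  A(0) + A(0) = (0+0) mod 26 = 0 = A
  C(2) + L(11) = (2+11) mod 26 = 13 = N
  Y(24) + R(17) = (24+17) mod 26 = 15 = P
Ciphertext: LPXANP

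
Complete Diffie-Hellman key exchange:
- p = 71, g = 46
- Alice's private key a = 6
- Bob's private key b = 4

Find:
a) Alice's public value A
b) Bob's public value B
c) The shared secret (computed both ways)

Step 1: A = g^a mod p = 46^6 mod 71 = 25.
Step 2: B = g^b mod p = 46^4 mod 71 = 54.
Step 3: Alice computes s = B^a mod p = 54^6 mod 71 = 54.
Step 4: Bob computes s = A^b mod p = 25^4 mod 71 = 54.
Both sides agree: shared secret = 54.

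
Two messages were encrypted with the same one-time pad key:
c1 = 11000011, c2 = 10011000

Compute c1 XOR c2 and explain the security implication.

Step 1: c1 XOR c2 = (m1 XOR k) XOR (m2 XOR k).
Step 2: By XOR associativity/commutativity: = m1 XOR m2 XOR k XOR k = m1 XOR m2.
Step 3: 11000011 XOR 10011000 = 01011011 = 91.
Step 4: The key cancels out! An attacker learns m1 XOR m2 = 91, revealing the relationship between plaintexts.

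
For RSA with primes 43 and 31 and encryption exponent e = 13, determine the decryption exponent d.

Step 1: n = 43 * 31 = 1333.
Step 2: phi(n) = 42 * 30 = 1260.
Step 3: Find d such that 13 * d = 1 (mod 1260).
Step 4: d = 13^(-1) mod 1260 = 97.
Verification: 13 * 97 = 1261 = 1 * 1260 + 1.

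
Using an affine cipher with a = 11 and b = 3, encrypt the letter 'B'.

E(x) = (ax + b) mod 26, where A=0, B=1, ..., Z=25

Step 1: Convert 'B' to number: x = 1.
Step 2: E(1) = (11 * 1 + 3) mod 26 = 14 mod 26 = 14.
Step 3: Convert 14 back to letter: O.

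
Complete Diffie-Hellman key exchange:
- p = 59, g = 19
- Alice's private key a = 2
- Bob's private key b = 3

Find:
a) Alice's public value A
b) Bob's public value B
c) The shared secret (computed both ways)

Step 1: A = g^a mod p = 19^2 mod 59 = 7.
Step 2: B = g^b mod p = 19^3 mod 59 = 15.
Step 3: Alice computes s = B^a mod p = 15^2 mod 59 = 48.
Step 4: Bob computes s = A^b mod p = 7^3 mod 59 = 48.
Both sides agree: shared secret = 48.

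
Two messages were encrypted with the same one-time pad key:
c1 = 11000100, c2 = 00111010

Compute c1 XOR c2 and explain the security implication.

Step 1: c1 XOR c2 = (m1 XOR k) XOR (m2 XOR k).
Step 2: By XOR associativity/commutativity: = m1 XOR m2 XOR k XOR k = m1 XOR m2.
Step 3: 11000100 XOR 00111010 = 11111110 = 254.
Step 4: The key cancels out! An attacker learns m1 XOR m2 = 254, revealing the relationship between plaintexts.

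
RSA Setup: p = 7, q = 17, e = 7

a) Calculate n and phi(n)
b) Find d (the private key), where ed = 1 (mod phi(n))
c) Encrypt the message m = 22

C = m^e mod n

Step 1: n = 7 * 17 = 119.
Step 2: phi(n) = (7-1)(17-1) = 6 * 16 = 96.
Step 3: Find d = 7^(-1) mod 96 = 55.
  Verify: 7 * 55 = 385 = 1 (mod 96).
Step 4: C = 22^7 mod 119 = 78.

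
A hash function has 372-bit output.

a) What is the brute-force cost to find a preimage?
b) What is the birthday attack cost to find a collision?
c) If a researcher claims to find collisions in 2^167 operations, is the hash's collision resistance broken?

Step 1: Preimage resistance requires brute-force of 2^372 operations.
Step 2: Collision resistance (birthday bound) = 2^(372/2) = 2^186.
Step 3: The claimed attack costs 2^167 operations.
Step 4: Since 2^167 < 2^186, the claimed attack beats the generic birthday bound, so collision resistance is broken.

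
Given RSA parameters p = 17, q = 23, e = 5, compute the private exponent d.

Step 1: n = 17 * 23 = 391.
Step 2: phi(n) = 16 * 22 = 352.
Step 3: Find d such that 5 * d = 1 (mod 352).
Step 4: d = 5^(-1) mod 352 = 141.
Verification: 5 * 141 = 705 = 2 * 352 + 1.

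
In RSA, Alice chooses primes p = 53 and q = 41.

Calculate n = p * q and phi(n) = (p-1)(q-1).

Step 1: n = p * q = 53 * 41 = 2173.
Step 2: phi(n) = (p-1)(q-1) = 52 * 40 = 2080.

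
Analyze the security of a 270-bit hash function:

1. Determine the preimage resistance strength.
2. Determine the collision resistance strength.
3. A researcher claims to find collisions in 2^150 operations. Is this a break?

Step 1: Preimage resistance requires brute-force of 2^270 operations.
Step 2: Collision resistance (birthday bound) = 2^(270/2) = 2^135.
Step 3: The claimed attack costs 2^150 operations.
Step 4: Since 2^150 >= 2^135, the claimed attack is no faster than the generic birthday attack, so this does not break collision resistance.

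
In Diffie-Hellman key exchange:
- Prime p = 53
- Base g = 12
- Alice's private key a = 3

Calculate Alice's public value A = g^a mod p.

Step 1: A = g^a mod p = 12^3 mod 53.
  12^1 mod 53 = 12
  12^2 mod 53 = (12 * 12) mod 53 = 38
  12^3 mod 53 = (38 * 12) mod 53 = 32
Result: A = 32.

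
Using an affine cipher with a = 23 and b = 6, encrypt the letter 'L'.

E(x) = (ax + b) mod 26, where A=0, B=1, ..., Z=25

Step 1: Convert 'L' to number: x = 11.
Step 2: E(11) = (23 * 11 + 6) mod 26 = 259 mod 26 = 25.
Step 3: Convert 25 back to letter: Z.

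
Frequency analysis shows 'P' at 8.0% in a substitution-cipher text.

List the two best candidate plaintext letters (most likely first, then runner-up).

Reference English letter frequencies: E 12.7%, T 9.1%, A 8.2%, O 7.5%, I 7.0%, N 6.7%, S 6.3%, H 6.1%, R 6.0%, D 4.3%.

Step 1: Observed frequency of 'P' is 8.0%.
Step 2: Compute distances to each reference frequency and sort:
  A (8.2%): difference = 0.2% <-- BEST
  O (7.5%): difference = 0.5% <-- RUNNER-UP
  I (7.0%): difference = 1.0%
  T (9.1%): difference = 1.1%
  N (6.7%): difference = 1.3%
Step 3: Most likely is 'A' (8.2%, diff 0.2%); second most likely is 'O' (7.5%, diff 0.5%).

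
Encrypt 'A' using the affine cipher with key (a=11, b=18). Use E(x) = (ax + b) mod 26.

Step 1: Convert 'A' to number: x = 0.
Step 2: E(0) = (11 * 0 + 18) mod 26 = 18 mod 26 = 18.
Step 3: Convert 18 back to letter: S.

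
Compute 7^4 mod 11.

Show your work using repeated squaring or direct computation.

Step 1: Compute 7^4 mod 11 step by step, reducing modulo 11 at each step.
  7^1 mod 11 = 7
  7^2 mod 11 = (7 * 7) mod 11 = 5
  7^3 mod 11 = (5 * 7) mod 11 = 2
  7^4 mod 11 = (2 * 7) mod 11 = 3
Step 2: Result = 3.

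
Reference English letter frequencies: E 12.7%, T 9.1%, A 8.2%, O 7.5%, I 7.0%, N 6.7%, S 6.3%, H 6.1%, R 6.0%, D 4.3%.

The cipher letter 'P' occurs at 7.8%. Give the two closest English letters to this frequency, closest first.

Step 1: Observed frequency of 'P' is 7.8%.
Step 2: Compute distances to each reference frequency and sort:
  O (7.5%): difference = 0.3% <-- BEST
  A (8.2%): difference = 0.4% <-- RUNNER-UP
  I (7.0%): difference = 0.8%
  N (6.7%): difference = 1.1%
  T (9.1%): difference = 1.3%
Step 3: Most likely is 'O' (7.5%, diff 0.3%); second most likely is 'A' (8.2%, diff 0.4%).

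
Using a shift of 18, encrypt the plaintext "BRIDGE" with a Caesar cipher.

Step 1: For each letter, shift forward by 18 positions (mod 26).
  B (position 1) -> position (1+18) mod 26 = 19 -> T
  R (position 17) -> position (17+18) mod 26 = 9 -> J
  I (position 8) -> position (8+18) mod 26 = 0 -> A
  D (position 3) -> position (3+18) mod 26 = 21 -> V
  G (position 6) -> position (6+18) mod 26 = 24 -> Y
  E (position 4) -> position (4+18) mod 26 = 22 -> W
Result: TJAVYW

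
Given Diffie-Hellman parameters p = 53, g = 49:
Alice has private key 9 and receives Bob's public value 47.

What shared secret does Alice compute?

Step 1: s = B^a mod p = 47^9 mod 53.
  47^1 mod 53 = 47
  47^2 mod 53 = (47 * 47) mod 53 = 36
  47^3 mod 53 = (36 * 47) mod 53 = 49
  47^4 mod 53 = (49 * 47) mod 53 = 24
  47^5 mod 53 = (24 * 47) mod 53 = 15
  47^6 mod 53 = (15 * 47) mod 53 = 16
  47^7 mod 53 = (16 * 47) mod 53 = 10
  47^8 mod 53 = (10 * 47) mod 53 = 46
  47^9 mod 53 = (46 * 47) mod 53 = 42
Result: shared secret = 42.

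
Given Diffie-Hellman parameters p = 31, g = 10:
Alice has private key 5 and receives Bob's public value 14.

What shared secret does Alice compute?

Step 1: s = B^a mod p = 14^5 mod 31.
  14^1 mod 31 = 14
  14^2 mod 31 = (14 * 14) mod 31 = 10
  14^3 mod 31 = (10 * 14) mod 31 = 16
  14^4 mod 31 = (16 * 14) mod 31 = 7
  14^5 mod 31 = (7 * 14) mod 31 = 5
Result: shared secret = 5.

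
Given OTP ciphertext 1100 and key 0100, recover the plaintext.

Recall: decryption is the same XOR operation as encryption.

Step 1: XOR ciphertext with key:
  Ciphertext: 1100
  Key:        0100
  XOR:        1000
Step 2: Plaintext = 1000 = 8 in decimal.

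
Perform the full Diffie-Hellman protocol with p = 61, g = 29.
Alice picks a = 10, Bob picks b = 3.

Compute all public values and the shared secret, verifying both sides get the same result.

Step 1: A = g^a mod p = 29^10 mod 61 = 14.
Step 2: B = g^b mod p = 29^3 mod 61 = 50.
Step 3: Alice computes s = B^a mod p = 50^10 mod 61 = 60.
Step 4: Bob computes s = A^b mod p = 14^3 mod 61 = 60.
Both sides agree: shared secret = 60.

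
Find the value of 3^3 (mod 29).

Step 1: Compute 3^3 mod 29 step by step, reducing modulo 29 at each step.
  3^1 mod 29 = 3
  3^2 mod 29 = (3 * 3) mod 29 = 9
  3^3 mod 29 = (9 * 3) mod 29 = 27
Step 2: Result = 27.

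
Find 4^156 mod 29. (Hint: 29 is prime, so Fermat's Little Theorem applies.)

Step 1: Since 29 is prime, by Fermat's Little Theorem: 4^28 = 1 (mod 29).
Step 2: Reduce exponent: 156 mod 28 = 16.
Step 3: So 4^156 = 4^16 (mod 29).
Step 4: 4^16 mod 29 = 16.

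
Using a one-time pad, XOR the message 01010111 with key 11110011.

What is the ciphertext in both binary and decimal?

Step 1: Write out the XOR operation bit by bit:
  Message: 01010111
  Key:     11110011
  XOR:     10100100
Step 2: Convert to decimal: 10100100 = 164.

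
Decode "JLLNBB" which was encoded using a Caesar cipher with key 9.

Step 1: Reverse the shift by subtracting 9 from each letter position.
  J (position 9) -> position (9-9) mod 26 = 0 -> A
  L (position 11) -> position (11-9) mod 26 = 2 -> C
  L (position 11) -> position (11-9) mod 26 = 2 -> C
  N (position 13) -> position (13-9) mod 26 = 4 -> E
  B (position 1) -> position (1-9) mod 26 = 18 -> S
  B (position 1) -> position (1-9) mod 26 = 18 -> S
Decrypted message: ACCESS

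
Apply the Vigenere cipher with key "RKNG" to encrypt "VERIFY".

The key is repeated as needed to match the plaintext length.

Step 1: Repeat key to match plaintext length:
  Plaintext: VERIFY
  Key:       RKNGRK
Step 2: Encrypt each letter:
  V(21) + R(17) = (21+17) mod 26 = 12 = M
  E(4) + K(10) = (4+10) mod 26 = 14 = O
  R(17) + N(13) = (17+13) mod 26 = 4 = E
  I(8) + G(6) = (8+6) mod 26 = 14 = O
  F(5) + R(17) = (5+17) mod 26 = 22 = W
  Y(24) + K(10) = (24+10) mod 26 = 8 = I
Ciphertext: MOEOWI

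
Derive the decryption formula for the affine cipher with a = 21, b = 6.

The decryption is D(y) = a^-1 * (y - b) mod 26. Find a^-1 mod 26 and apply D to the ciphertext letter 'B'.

Step 1: Find a^-1, the modular inverse of 21 mod 26.
Step 2: We need 21 * a^-1 = 1 (mod 26).
Step 3: 21 * 5 = 105 = 4 * 26 + 1, so a^-1 = 5.
Step 4: D(y) = 5(y - 6) mod 26.
Step 5: Apply to 'B' (y = 1): D(1) = 5 * (1 - 6) mod 26 = 5 * -5 mod 26 = 1 -> 'B'.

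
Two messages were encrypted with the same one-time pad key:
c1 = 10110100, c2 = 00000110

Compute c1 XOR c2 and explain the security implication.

Step 1: c1 XOR c2 = (m1 XOR k) XOR (m2 XOR k).
Step 2: By XOR associativity/commutativity: = m1 XOR m2 XOR k XOR k = m1 XOR m2.
Step 3: 10110100 XOR 00000110 = 10110010 = 178.
Step 4: The key cancels out! An attacker learns m1 XOR m2 = 178, revealing the relationship between plaintexts.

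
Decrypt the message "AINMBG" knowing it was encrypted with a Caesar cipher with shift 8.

Step 1: Reverse the shift by subtracting 8 from each letter position.
  A (position 0) -> position (0-8) mod 26 = 18 -> S
  I (position 8) -> position (8-8) mod 26 = 0 -> A
  N (position 13) -> position (13-8) mod 26 = 5 -> F
  M (position 12) -> position (12-8) mod 26 = 4 -> E
  B (position 1) -> position (1-8) mod 26 = 19 -> T
  G (position 6) -> position (6-8) mod 26 = 24 -> Y
Decrypted message: SAFETY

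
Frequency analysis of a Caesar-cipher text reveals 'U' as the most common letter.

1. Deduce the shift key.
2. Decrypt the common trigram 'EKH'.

Step 1: In English, 'E' is the most frequent letter (12.7%).
Step 2: The most frequent ciphertext letter is 'U' (position 20).
Step 3: Shift = (20 - 4) mod 26 = 16.
Step 4: Decrypt 'EKH' by shifting back 16:
  E -> O
  K -> U
  H -> R
Step 5: 'EKH' decrypts to 'OUR'.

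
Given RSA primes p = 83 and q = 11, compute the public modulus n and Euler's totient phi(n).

Step 1: n = p * q = 83 * 11 = 913.
Step 2: phi(n) = (p-1)(q-1) = 82 * 10 = 820.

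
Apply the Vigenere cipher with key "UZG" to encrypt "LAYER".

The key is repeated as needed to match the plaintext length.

Step 1: Repeat key to match plaintext length:
  Plaintext: LAYER
  Key:       UZGUZ
Step 2: Encrypt each letter:
  L(11) + U(20) = (11+20) mod 26 = 5 = F
  A(0) + Z(25) = (0+25) mod 26 = 25 = Z
  Y(24) + G(6) = (24+6) mod 26 = 4 = E
  E(4) + U(20) = (4+20) mod 26 = 24 = Y
  R(17) + Z(25) = (17+25) mod 26 = 16 = Q
Ciphertext: FZEYQ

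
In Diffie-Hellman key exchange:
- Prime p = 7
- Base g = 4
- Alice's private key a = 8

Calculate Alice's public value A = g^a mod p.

Step 1: A = g^a mod p = 4^8 mod 7.
  4^1 mod 7 = 4
  4^2 mod 7 = (4 * 4) mod 7 = 2
  4^3 mod 7 = (2 * 4) mod 7 = 1
  4^4 mod 7 = (1 * 4) mod 7 = 4
  4^5 mod 7 = (4 * 4) mod 7 = 2
  4^6 mod 7 = (2 * 4) mod 7 = 1
  4^7 mod 7 = (1 * 4) mod 7 = 4
  4^8 mod 7 = (4 * 4) mod 7 = 2
Result: A = 2.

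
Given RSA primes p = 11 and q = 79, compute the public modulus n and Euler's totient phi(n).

Step 1: n = p * q = 11 * 79 = 869.
Step 2: phi(n) = (p-1)(q-1) = 10 * 78 = 780.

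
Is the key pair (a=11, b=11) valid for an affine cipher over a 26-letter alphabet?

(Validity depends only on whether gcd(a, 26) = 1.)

Step 1: Compute gcd(11, 26).
Step 2: gcd(11, 26) = 1.
Since gcd = 1, 11 is coprime with 26, so it is a valid key.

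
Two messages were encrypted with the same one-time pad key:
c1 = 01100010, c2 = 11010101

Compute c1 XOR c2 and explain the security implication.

Step 1: c1 XOR c2 = (m1 XOR k) XOR (m2 XOR k).
Step 2: By XOR associativity/commutativity: = m1 XOR m2 XOR k XOR k = m1 XOR m2.
Step 3: 01100010 XOR 11010101 = 10110111 = 183.
Step 4: The key cancels out! An attacker learns m1 XOR m2 = 183, revealing the relationship between plaintexts.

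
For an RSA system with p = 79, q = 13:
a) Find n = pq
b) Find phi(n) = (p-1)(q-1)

Step 1: n = p * q = 79 * 13 = 1027.
Step 2: phi(n) = (p-1)(q-1) = 78 * 12 = 936.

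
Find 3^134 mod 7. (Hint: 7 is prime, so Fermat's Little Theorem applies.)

Step 1: Since 7 is prime, by Fermat's Little Theorem: 3^6 = 1 (mod 7).
Step 2: Reduce exponent: 134 mod 6 = 2.
Step 3: So 3^134 = 3^2 (mod 7).
Step 4: 3^2 mod 7 = 2.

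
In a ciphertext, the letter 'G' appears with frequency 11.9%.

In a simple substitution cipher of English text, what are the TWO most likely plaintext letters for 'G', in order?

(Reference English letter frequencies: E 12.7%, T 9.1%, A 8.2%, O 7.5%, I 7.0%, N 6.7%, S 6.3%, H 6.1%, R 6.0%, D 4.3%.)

Step 1: Observed frequency of 'G' is 11.9%.
Step 2: Compute distances to each reference frequency and sort:
  E (12.7%): difference = 0.8% <-- BEST
  T (9.1%): difference = 2.8% <-- RUNNER-UP
  A (8.2%): difference = 3.7%
  O (7.5%): difference = 4.4%
  I (7.0%): difference = 4.9%
Step 3: Most likely is 'E' (12.7%, diff 0.8%); second most likely is 'T' (9.1%, diff 2.8%).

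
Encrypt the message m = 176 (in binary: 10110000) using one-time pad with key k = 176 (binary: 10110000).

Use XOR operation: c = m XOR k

Step 1: Write out the XOR operation bit by bit:
  Message: 10110000
  Key:     10110000
  XOR:     00000000
Step 2: Convert to decimal: 00000000 = 0.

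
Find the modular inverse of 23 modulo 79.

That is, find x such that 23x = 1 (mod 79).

Step 1: We need x such that 23 * x = 1 (mod 79).
Step 2: Using the extended Euclidean algorithm or trial:
  23 * 55 = 1265 = 16 * 79 + 1.
Step 3: Since 1265 mod 79 = 1, the inverse is x = 55.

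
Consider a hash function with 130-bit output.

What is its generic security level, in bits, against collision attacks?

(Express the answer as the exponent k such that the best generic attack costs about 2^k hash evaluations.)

Step 1: The hash has a 130-bit output.
Step 2: Collision resistance means it should be infeasible to find any x != y with h(x) = h(y).
By the birthday bound, a generic collision search succeeds after about sqrt(2^130) = 2^(130/2) = 2^65 evaluations.
Step 3: Security level = 65 bits.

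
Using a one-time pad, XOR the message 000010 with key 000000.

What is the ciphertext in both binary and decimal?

Step 1: Write out the XOR operation bit by bit:
  Message: 000010
  Key:     000000
  XOR:     000010
Step 2: Convert to decimal: 000010 = 2.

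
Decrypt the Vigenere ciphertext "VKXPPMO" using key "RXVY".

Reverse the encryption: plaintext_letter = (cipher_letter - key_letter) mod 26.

Step 1: Extend key: RXVYRXV
Step 2: Decrypt each letter (c - k) mod 26:
  V(21) - R(17) = (21-17) mod 26 = 4 = E
  K(10) - X(23) = (10-23) mod 26 = 13 = N
  X(23) - V(21) = (23-21) mod 26 = 2 = C
  P(15) - Y(24) = (15-24) mod 26 = 17 = R
  P(15) - R(17) = (15-17) mod 26 = 24 = Y
  M(12) - X(23) = (12-23) mod 26 = 15 = P
  O(14) - V(21) = (14-21) mod 26 = 19 = T
Plaintext: ENCRYPT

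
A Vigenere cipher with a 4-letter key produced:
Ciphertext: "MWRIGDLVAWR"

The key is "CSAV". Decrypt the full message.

Step 1: Key 'CSAV' has length 4. Extended key: CSAVCSAVCSA
Step 2: Decrypt each position:
  M(12) - C(2) = 10 = K
  W(22) - S(18) = 4 = E
  R(17) - A(0) = 17 = R
  I(8) - V(21) = 13 = N
  G(6) - C(2) = 4 = E
  D(3) - S(18) = 11 = L
  L(11) - A(0) = 11 = L
  V(21) - V(21) = 0 = A
  A(0) - C(2) = 24 = Y
  W(22) - S(18) = 4 = E
  R(17) - A(0) = 17 = R
Plaintext: KERNELLAYER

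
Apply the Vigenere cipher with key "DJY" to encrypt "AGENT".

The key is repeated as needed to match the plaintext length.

Step 1: Repeat key to match plaintext length:
  Plaintext: AGENT
  Key:       DJYDJ
Step 2: Encrypt each letter:
  A(0) + D(3) = (0+3) mod 26 = 3 = D
  G(6) + J(9) = (6+9) mod 26 = 15 = P
  E(4) + Y(24) = (4+24) mod 26 = 2 = C
  N(13) + D(3) = (13+3) mod 26 = 16 = Q
  T(19) + J(9) = (19+9) mod 26 = 2 = C
Ciphertext: DPCQC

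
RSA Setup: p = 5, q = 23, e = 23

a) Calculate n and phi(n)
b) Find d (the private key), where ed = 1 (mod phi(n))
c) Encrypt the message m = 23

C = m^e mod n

Step 1: n = 5 * 23 = 115.
Step 2: phi(n) = (5-1)(23-1) = 4 * 22 = 88.
Step 3: Find d = 23^(-1) mod 88 = 23.
  Verify: 23 * 23 = 529 = 1 (mod 88).
Step 4: C = 23^23 mod 115 = 92.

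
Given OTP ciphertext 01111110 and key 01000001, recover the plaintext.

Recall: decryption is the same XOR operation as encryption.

Step 1: XOR ciphertext with key:
  Ciphertext: 01111110
  Key:        01000001
  XOR:        00111111
Step 2: Plaintext = 00111111 = 63 in decimal.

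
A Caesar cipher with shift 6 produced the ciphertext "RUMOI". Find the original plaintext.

Step 1: Reverse the shift by subtracting 6 from each letter position.
  R (position 17) -> position (17-6) mod 26 = 11 -> L
  U (position 20) -> position (20-6) mod 26 = 14 -> O
  M (position 12) -> position (12-6) mod 26 = 6 -> G
  O (position 14) -> position (14-6) mod 26 = 8 -> I
  I (position 8) -> position (8-6) mod 26 = 2 -> C
Decrypted message: LOGIC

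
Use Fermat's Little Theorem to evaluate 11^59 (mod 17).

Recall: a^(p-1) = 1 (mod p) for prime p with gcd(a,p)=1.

Step 1: Since 17 is prime, by Fermat's Little Theorem: 11^16 = 1 (mod 17).
Step 2: Reduce exponent: 59 mod 16 = 11.
Step 3: So 11^59 = 11^11 (mod 17).
Step 4: 11^11 mod 17 = 12.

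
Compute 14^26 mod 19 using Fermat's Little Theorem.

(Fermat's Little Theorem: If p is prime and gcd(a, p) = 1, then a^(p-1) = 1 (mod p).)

Step 1: Since 19 is prime, by Fermat's Little Theorem: 14^18 = 1 (mod 19).
Step 2: Reduce exponent: 26 mod 18 = 8.
Step 3: So 14^26 = 14^8 (mod 19).
Step 4: 14^8 mod 19 = 4.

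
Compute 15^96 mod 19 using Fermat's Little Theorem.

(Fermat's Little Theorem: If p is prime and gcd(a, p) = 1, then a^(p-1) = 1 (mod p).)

Step 1: Since 19 is prime, by Fermat's Little Theorem: 15^18 = 1 (mod 19).
Step 2: Reduce exponent: 96 mod 18 = 6.
Step 3: So 15^96 = 15^6 (mod 19).
Step 4: 15^6 mod 19 = 11.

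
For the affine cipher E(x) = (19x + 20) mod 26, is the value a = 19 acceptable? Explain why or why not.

Step 1: Compute gcd(19, 26).
Step 2: gcd(19, 26) = 1.
Since gcd = 1, 19 is coprime with 26, so it is a valid key.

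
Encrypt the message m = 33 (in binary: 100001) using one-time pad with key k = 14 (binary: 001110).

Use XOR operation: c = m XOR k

Step 1: Write out the XOR operation bit by bit:
  Message: 100001
  Key:     001110
  XOR:     101111
Step 2: Convert to decimal: 101111 = 47.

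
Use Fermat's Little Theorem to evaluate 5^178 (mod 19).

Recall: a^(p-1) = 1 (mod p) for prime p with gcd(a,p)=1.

Step 1: Since 19 is prime, by Fermat's Little Theorem: 5^18 = 1 (mod 19).
Step 2: Reduce exponent: 178 mod 18 = 16.
Step 3: So 5^178 = 5^16 (mod 19).
Step 4: 5^16 mod 19 = 16.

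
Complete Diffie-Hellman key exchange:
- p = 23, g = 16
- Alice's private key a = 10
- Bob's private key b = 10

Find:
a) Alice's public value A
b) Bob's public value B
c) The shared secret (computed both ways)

Step 1: A = g^a mod p = 16^10 mod 23 = 13.
Step 2: B = g^b mod p = 16^10 mod 23 = 13.
Step 3: Alice computes s = B^a mod p = 13^10 mod 23 = 16.
Step 4: Bob computes s = A^b mod p = 13^10 mod 23 = 16.
Both sides agree: shared secret = 16.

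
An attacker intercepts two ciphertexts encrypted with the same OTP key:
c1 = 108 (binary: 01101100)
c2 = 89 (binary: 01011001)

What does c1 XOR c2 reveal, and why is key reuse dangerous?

Step 1: c1 XOR c2 = (m1 XOR k) XOR (m2 XOR k).
Step 2: By XOR associativity/commutativity: = m1 XOR m2 XOR k XOR k = m1 XOR m2.
Step 3: 01101100 XOR 01011001 = 00110101 = 53.
Step 4: The key cancels out! An attacker learns m1 XOR m2 = 53, revealing the relationship between plaintexts.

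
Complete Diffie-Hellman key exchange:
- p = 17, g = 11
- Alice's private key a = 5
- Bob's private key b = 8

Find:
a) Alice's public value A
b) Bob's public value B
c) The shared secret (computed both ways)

Step 1: A = g^a mod p = 11^5 mod 17 = 10.
Step 2: B = g^b mod p = 11^8 mod 17 = 16.
Step 3: Alice computes s = B^a mod p = 16^5 mod 17 = 16.
Step 4: Bob computes s = A^b mod p = 10^8 mod 17 = 16.
Both sides agree: shared secret = 16.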